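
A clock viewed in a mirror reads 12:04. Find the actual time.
Reflection across the vertical (12-6) axis maps a hand at angle A degrees to (360 - A) degrees, which sends a reading of T minutes past 12:00 to (720 - T) minutes past 12:00.
Mirror reads 12:04 = 4 minutes past 12:00.
Actual time: (720 - 4) mod 720 = 716 minutes = 11:56.

Final answer: 11:56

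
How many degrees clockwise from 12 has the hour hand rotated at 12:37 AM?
The hour hand moves 30 degrees per hour and 0.5 degrees per minute.
At 12:37: (0) x 30 + 37 x 0.5 = 0 + 18.5 = 18.5 degrees

Final answer: 18.5 degrees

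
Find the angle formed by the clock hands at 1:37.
Hour hand position: 1 x 30 + 37 x 0.5 = 48.5 degrees
Minute hand position: 37 x 6 = 222 degrees
Difference: |48.5 - 222| = 173.5 degrees
The angle between the hands is 173.5 degrees

Final answer: 173.5 degrees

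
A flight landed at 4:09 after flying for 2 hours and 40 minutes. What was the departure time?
Starting time: 4:09 = 249 total minutes past 12:00
Subtracting: 2 hours and 40 minutes = 160 minutes
249 - 160 = 89 minutes
= 1 hour and 29 minutes past 12:00 = 1:29

Final answer: 1:29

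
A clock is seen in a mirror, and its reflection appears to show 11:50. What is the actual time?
Reflection across the vertical (12-6) axis maps a hand at angle A degrees to (360 - A) degrees, which sends a reading of T minutes past 12:00 to (720 - T) minutes past 12:00.
Mirror reads 11:50 = 710 minutes past 12:00.
Actual time: (720 - 710) mod 720 = 10 minutes = 12:10.

Final answer: 12:10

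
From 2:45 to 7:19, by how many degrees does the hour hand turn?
The hour hand moves 0.5 degrees per minute.
Time elapsed: 7:19 - 2:45 = 274 minutes
Angular displacement: 274 x 0.5 = 137 degrees

Final answer: 137 degrees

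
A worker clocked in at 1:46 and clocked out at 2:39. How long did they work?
From 1:46 to 2:39:
(2 x 60 + 39) - (1 x 60 + 46) = 159 - 106 = 53 minutes
= 53 minutes

Final answer: 53 minutes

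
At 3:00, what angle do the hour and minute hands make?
Hour hand position: 3 x 30 + 0 x 0.5 = 90 degrees
Minute hand position: 0 x 6 = 0 degrees
Difference: |90 - 0| = 90 degrees
The angle between the hands is 90 degrees

Final answer: 90 degrees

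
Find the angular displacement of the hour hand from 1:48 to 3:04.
The hour hand moves 0.5 degrees per minute.
Time elapsed: 3:04 - 1:48 = 76 minutes
Angular displacement: 76 x 0.5 = 38 degrees

Final answer: 38 degrees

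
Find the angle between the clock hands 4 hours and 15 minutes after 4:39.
First find the time 4 hours and 15 minutes after 4:39.
Total minutes: 4 x 60 + 39 + 4 x 60 + 15 = 534.
534 mod 720 = 534 minutes = 8:54.
Now compute the angle at 8:54:
Hour hand: 8 x 30 + 54 x 0.5 = 267 degrees
Minute hand: 54 x 6 = 324 degrees
Difference: |267 - 324| = 57 degrees
The angle is 57 degrees

Final answer: 57 degrees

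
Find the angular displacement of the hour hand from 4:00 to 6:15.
The hour hand moves 0.5 degrees per minute.
Time elapsed: 6:15 - 4:00 = 135 minutes
Angular displacement: 135 x 0.5 = 67.5 degrees

Final answer: 67.5 degrees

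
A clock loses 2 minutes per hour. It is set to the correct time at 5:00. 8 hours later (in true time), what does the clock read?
For every 60 true minutes, the faulty clock advances 60 - 2 = 58 minutes.
True elapsed: 8 hours = 480 minutes.
Faulty clock advances: 480 x 58/60 = 464 minutes (drift: 16 minutes behind).
Shown time: 5:00 + 464 minutes = 12:44.

Final answer: 12:44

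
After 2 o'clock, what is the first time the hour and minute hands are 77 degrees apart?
At t minutes past 2:00, the hour hand is at 30 x 2 + 0.5t degrees and the minute hand is at 6t degrees.
The smaller angle between them is 77 degrees when |30H - 5.5t| = 77 or |30H - 5.5t| = 283.
With H = 2, solve 30 x 2 - 5.5t = +/- target for each target:
  t = (30 x 2 - 77) / 5.5 = -3.09 (outside (0, 60))
  t = (30 x 2 + 77) / 5.5 = 24.91
  t = (30 x 2 - 283) / 5.5 = -40.55 (outside (0, 60))
  t = (30 x 2 + 283) / 5.5 = 62.36 (outside (0, 60))
Valid solutions in (0, 60): {24.91} minutes.
The first occurrence is t = 24.91 minutes.
The hands form a 77-degree angle at 24.91 minutes past 2:00.

Final answer: 24.91 minutes past 2:00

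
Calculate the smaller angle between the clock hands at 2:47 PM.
Hour hand position: 2 x 30 + 47 x 0.5 = 83.5 degrees
Minute hand position: 47 x 6 = 282 degrees
Difference: |83.5 - 282| = 198.5 degrees
Since 198.5 > 180, the smaller angle is 360 - 198.5 = 161.5 degrees

Final answer: 161.5 degrees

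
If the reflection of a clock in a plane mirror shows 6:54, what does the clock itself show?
Reflection across the vertical (12-6) axis maps a hand at angle A degrees to (360 - A) degrees, which sends a reading of T minutes past 12:00 to (720 - T) minutes past 12:00.
Mirror reads 6:54 = 414 minutes past 12:00.
Actual time: (720 - 414) mod 720 = 306 minutes = 5:06.

Final answer: 5:06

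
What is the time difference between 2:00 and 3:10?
From 2:00 to 3:10:
(3 x 60 + 10) - (2 x 60 + 0) = 190 - 120 = 70 minutes
= 1 hour and 10 minutes

Final answer: 1 hour and 10 minutes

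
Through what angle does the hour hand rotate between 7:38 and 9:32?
The hour hand moves 0.5 degrees per minute.
Time elapsed: 9:32 - 7:38 = 114 minutes
Angular displacement: 114 x 0.5 = 57 degrees

Final answer: 57 degrees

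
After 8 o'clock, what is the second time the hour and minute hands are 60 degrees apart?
At t minutes past 8:00, the hour hand is at 30 x 8 + 0.5t degrees and the minute hand is at 6t degrees.
The smaller angle between them is 60 degrees when |30H - 5.5t| = 60 or |30H - 5.5t| = 300.
With H = 8, solve 30 x 8 - 5.5t = +/- target for each target:
  t = (30 x 8 - 60) / 5.5 = 32.73
  t = (30 x 8 + 60) / 5.5 = 54.55
  t = (30 x 8 - 300) / 5.5 = -10.91 (outside (0, 60))
  t = (30 x 8 + 300) / 5.5 = 98.18 (outside (0, 60))
Valid solutions in (0, 60): {32.73, 54.55} minutes.
The second occurrence is t = 54.55 minutes.
The hands form a 60-degree angle at 54.55 minutes past 8:00.

Final answer: 54.55 minutes past 8:00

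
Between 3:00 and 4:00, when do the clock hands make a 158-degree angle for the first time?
At t minutes past 3:00, the hour hand is at 30 x 3 + 0.5t degrees and the minute hand is at 6t degrees.
The smaller angle between them is 158 degrees when |30H - 5.5t| = 158 or |30H - 5.5t| = 202.
With H = 3, solve 30 x 3 - 5.5t = +/- target for each target:
  t = (30 x 3 - 158) / 5.5 = -12.36 (outside (0, 60))
  t = (30 x 3 + 158) / 5.5 = 45.09
  t = (30 x 3 - 202) / 5.5 = -20.36 (outside (0, 60))
  t = (30 x 3 + 202) / 5.5 = 53.09
Valid solutions in (0, 60): {45.09, 53.09} minutes.
The first occurrence is t = 45.09 minutes.
The hands form a 158-degree angle at 45.09 minutes past 3:00.

Final answer: 45.09 minutes past 3:00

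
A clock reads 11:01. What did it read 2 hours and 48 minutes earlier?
Starting time: 11:01 = 661 total minutes past 12:00
Subtracting: 2 hours and 48 minutes = 168 minutes
661 - 168 = 493 minutes
= 8 hours and 13 minutes past 12:00 = 8:13

Final answer: 8:13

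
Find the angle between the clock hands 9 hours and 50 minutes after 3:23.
First find the time 9 hours and 50 minutes after 3:23.
Total minutes: 3 x 60 + 23 + 9 x 60 + 50 = 793.
793 mod 720 = 73 minutes = 1:13.
Now compute the angle at 1:13:
Hour hand: 1 x 30 + 13 x 0.5 = 36.5 degrees
Minute hand: 13 x 6 = 78 degrees
Difference: |36.5 - 78| = 41.5 degrees
The angle is 41.5 degrees

Final answer: 41.5 degrees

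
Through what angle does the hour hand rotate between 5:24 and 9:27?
The hour hand moves 0.5 degrees per minute.
Time elapsed: 9:27 - 5:24 = 243 minutes
Angular displacement: 243 x 0.5 = 121.5 degrees

Final answer: 121.5 degrees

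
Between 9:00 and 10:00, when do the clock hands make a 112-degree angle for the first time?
At t minutes past 9:00, the hour hand is at 30 x 9 + 0.5t degrees and the minute hand is at 6t degrees.
The smaller angle between them is 112 degrees when |30H - 5.5t| = 112 or |30H - 5.5t| = 248.
With H = 9, solve 30 x 9 - 5.5t = +/- target for each target:
  t = (30 x 9 - 112) / 5.5 = 28.73
  t = (30 x 9 + 112) / 5.5 = 69.45 (outside (0, 60))
  t = (30 x 9 - 248) / 5.5 = 4
  t = (30 x 9 + 248) / 5.5 = 94.18 (outside (0, 60))
Valid solutions in (0, 60): {4, 28.73} minutes.
The first occurrence is t = 4 minutes.
The hands form a 112-degree angle at 4 minutes past 9:00.

Final answer: 4 minutes past 9:00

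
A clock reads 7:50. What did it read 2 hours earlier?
Starting time: 7:50 = 470 total minutes past 12:00
Subtracting: 2 hours = 120 minutes
470 - 120 = 350 minutes
= 5 hours and 50 minutes past 12:00 = 5:50

Final answer: 5:50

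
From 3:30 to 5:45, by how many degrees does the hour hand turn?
The hour hand moves 0.5 degrees per minute.
Time elapsed: 5:45 - 3:30 = 135 minutes
Angular displacement: 135 x 0.5 = 67.5 degrees

Final answer: 67.5 degrees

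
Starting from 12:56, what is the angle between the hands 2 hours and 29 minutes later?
First find the time 2 hours and 29 minutes after 12:56.
Total minutes: 12 x 60 + 56 + 2 x 60 + 29 = 925.
925 mod 720 = 205 minutes = 3:25.
Now compute the angle at 3:25:
Hour hand: 3 x 30 + 25 x 0.5 = 102.5 degrees
Minute hand: 25 x 6 = 150 degrees
Difference: |102.5 - 150| = 47.5 degrees
The angle is 47.5 degrees

Final answer: 47.5 degrees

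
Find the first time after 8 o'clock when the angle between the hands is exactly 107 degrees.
At t minutes past 8:00, the hour hand is at 30 x 8 + 0.5t degrees and the minute hand is at 6t degrees.
The smaller angle between them is 107 degrees when |30H - 5.5t| = 107 or |30H - 5.5t| = 253.
With H = 8, solve 30 x 8 - 5.5t = +/- target for each target:
  t = (30 x 8 - 107) / 5.5 = 24.18
  t = (30 x 8 + 107) / 5.5 = 63.09 (outside (0, 60))
  t = (30 x 8 - 253) / 5.5 = -2.36 (outside (0, 60))
  t = (30 x 8 + 253) / 5.5 = 89.64 (outside (0, 60))
Valid solutions in (0, 60): {24.18} minutes.
The first occurrence is t = 24.18 minutes.
The hands form a 107-degree angle at 24.18 minutes past 8:00.

Final answer: 24.18 minutes past 8:00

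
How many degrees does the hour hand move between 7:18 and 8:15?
The hour hand moves 0.5 degrees per minute.
Time elapsed: 8:15 - 7:18 = 57 minutes
Angular displacement: 57 x 0.5 = 28.5 degrees

Final answer: 28.5 degrees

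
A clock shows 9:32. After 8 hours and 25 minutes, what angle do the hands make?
First find the time 8 hours and 25 minutes after 9:32.
Total minutes: 9 x 60 + 32 + 8 x 60 + 25 = 1077.
1077 mod 720 = 357 minutes = 5:57.
Now compute the angle at 5:57:
Hour hand: 5 x 30 + 57 x 0.5 = 178.5 degrees
Minute hand: 57 x 6 = 342 degrees
Difference: |178.5 - 342| = 163.5 degrees
The angle is 163.5 degrees

Final answer: 163.5 degrees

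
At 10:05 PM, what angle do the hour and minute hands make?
Hour hand position: 10 x 30 + 5 x 0.5 = 302.5 degrees
Minute hand position: 5 x 6 = 30 degrees
Difference: |302.5 - 30| = 272.5 degrees
Since 272.5 > 180, the smaller angle is 360 - 272.5 = 87.5 degrees

Final answer: 87.5 degrees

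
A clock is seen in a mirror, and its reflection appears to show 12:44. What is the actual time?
Reflection across the vertical (12-6) axis maps a hand at angle A degrees to (360 - A) degrees, which sends a reading of T minutes past 12:00 to (720 - T) minutes past 12:00.
Mirror reads 12:44 = 44 minutes past 12:00.
Actual time: (720 - 44) mod 720 = 676 minutes = 11:16.

Final answer: 11:16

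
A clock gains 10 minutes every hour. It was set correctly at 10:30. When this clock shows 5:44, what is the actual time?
For every 60 true minutes, the faulty clock advances 70 minutes, so 1 faulty-clock minute corresponds to 60/70 true minutes.
From 10:30 to 5:44 on the faulty dial is 434 minutes.
True elapsed: 434 x 60/70 = 372 minutes = 6 hours and 12 minutes.
True time: 10:30 + 6 hours and 12 minutes = 4:42.

Final answer: 4:42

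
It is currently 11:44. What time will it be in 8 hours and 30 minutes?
Starting time: 11:44
Adding 30 minutes to 44 minutes: 44 + 30 = 74 minutes = 1 hour and 14 minutes
Adding 8 hours: 11 + 8 + 1 (carry) = 20 - 12 = 8
Final time: 8:14

Final answer: 8:14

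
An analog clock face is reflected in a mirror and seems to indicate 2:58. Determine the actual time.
Reflection across the vertical (12-6) axis maps a hand at angle A degrees to (360 - A) degrees, which sends a reading of T minutes past 12:00 to (720 - T) minutes past 12:00.
Mirror reads 2:58 = 178 minutes past 12:00.
Actual time: (720 - 178) mod 720 = 542 minutes = 9:02.

Final answer: 9:02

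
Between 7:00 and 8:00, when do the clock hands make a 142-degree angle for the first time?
At t minutes past 7:00, the hour hand is at 30 x 7 + 0.5t degrees and the minute hand is at 6t degrees.
The smaller angle between them is 142 degrees when |30H - 5.5t| = 142 or |30H - 5.5t| = 218.
With H = 7, solve 30 x 7 - 5.5t = +/- target for each target:
  t = (30 x 7 - 142) / 5.5 = 12.36
  t = (30 x 7 + 142) / 5.5 = 64 (outside (0, 60))
  t = (30 x 7 - 218) / 5.5 = -1.45 (outside (0, 60))
  t = (30 x 7 + 218) / 5.5 = 77.82 (outside (0, 60))
Valid solutions in (0, 60): {12.36} minutes.
The first occurrence is t = 12.36 minutes.
The hands form a 142-degree angle at 12.36 minutes past 7:00.

Final answer: 12.36 minutes past 7:00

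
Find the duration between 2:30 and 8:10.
From 2:30 to 8:10:
(8 x 60 + 10) - (2 x 60 + 30) = 490 - 150 = 340 minutes
= 5 hours and 40 minutes

Final answer: 5 hours and 40 minutes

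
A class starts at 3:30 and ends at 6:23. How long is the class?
From 3:30 to 6:23:
(6 x 60 + 23) - (3 x 60 + 30) = 383 - 210 = 173 minutes
= 2 hours and 53 minutes

Final answer: 2 hours and 53 minutes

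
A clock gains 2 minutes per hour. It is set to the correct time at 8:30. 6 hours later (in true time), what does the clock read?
For every 60 true minutes, the faulty clock advances 60 + 2 = 62 minutes.
True elapsed: 6 hours = 360 minutes.
Faulty clock advances: 360 x 62/60 = 372 minutes (drift: 12 minutes ahead).
Shown time: 8:30 + 372 minutes = 2:42.

Final answer: 2:42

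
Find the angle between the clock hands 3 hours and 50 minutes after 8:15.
First find the time 3 hours and 50 minutes after 8:15.
Total minutes: 8 x 60 + 15 + 3 x 60 + 50 = 725.
725 mod 720 = 5 minutes = 12:05.
Now compute the angle at 12:05:
Hour hand: 0 x 30 + 5 x 0.5 = 2.5 degrees
Minute hand: 5 x 6 = 30 degrees
Difference: |2.5 - 30| = 27.5 degrees
The angle is 27.5 degrees

Final answer: 27.5 degrees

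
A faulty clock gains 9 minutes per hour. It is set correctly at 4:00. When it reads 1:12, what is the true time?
For every 60 true minutes, the faulty clock advances 69 minutes, so 1 faulty-clock minute corresponds to 60/69 true minutes.
From 4:00 to 1:12 on the faulty dial is 552 minutes.
True elapsed: 552 x 60/69 = 480 minutes = 8 hours.
True time: 4:00 + 8 hours = 12:00.

Final answer: 12:00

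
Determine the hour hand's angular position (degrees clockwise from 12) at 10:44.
The hour hand moves 30 degrees per hour and 0.5 degrees per minute.
At 10:44: (10) x 30 + 44 x 0.5 = 300 + 22 = 322 degrees

Final answer: 322 degrees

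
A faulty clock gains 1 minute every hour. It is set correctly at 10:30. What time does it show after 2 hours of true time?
For every 60 true minutes, the faulty clock advances 60 + 1 = 61 minutes.
True elapsed: 2 hours = 120 minutes.
Faulty clock advances: 120 x 61/60 = 122 minutes (drift: 2 minutes ahead).
Shown time: 10:30 + 122 minutes = 12:32.

Final answer: 12:32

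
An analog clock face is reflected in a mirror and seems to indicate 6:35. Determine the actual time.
Reflection across the vertical (12-6) axis maps a hand at angle A degrees to (360 - A) degrees, which sends a reading of T minutes past 12:00 to (720 - T) minutes past 12:00.
Mirror reads 6:35 = 395 minutes past 12:00.
Actual time: (720 - 395) mod 720 = 325 minutes = 5:25.

Final answer: 5:25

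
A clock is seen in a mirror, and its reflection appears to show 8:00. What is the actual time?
Reflection across the vertical (12-6) axis maps a hand at angle A degrees to (360 - A) degrees, which sends a reading of T minutes past 12:00 to (720 - T) minutes past 12:00.
Mirror reads 8:00 = 480 minutes past 12:00.
Actual time: (720 - 480) mod 720 = 240 minutes = 4:00.

Final answer: 4:00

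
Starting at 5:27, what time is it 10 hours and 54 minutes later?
Starting time: 5:27
Adding 54 minutes to 27 minutes: 27 + 54 = 81 minutes = 1 hour and 21 minutes
Adding 10 hours: 5 + 10 + 1 (carry) = 16 - 12 = 4
Final time: 4:21

Final answer: 4:21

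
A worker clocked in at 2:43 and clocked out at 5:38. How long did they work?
From 2:43 to 5:38:
(5 x 60 + 38) - (2 x 60 + 43) = 338 - 163 = 175 minutes
= 2 hours and 55 minutes

Final answer: 2 hours and 55 minutes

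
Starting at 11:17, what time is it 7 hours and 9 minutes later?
Starting time: 11:17
Adding 9 minutes to 17 minutes: 17 + 9 = 26 minutes
Adding 7 hours: 11 + 7 = 18 - 12 = 6
Final time: 6:26

Final answer: 6:26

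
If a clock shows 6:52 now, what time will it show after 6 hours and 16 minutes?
Starting time: 6:52
Adding 16 minutes to 52 minutes: 52 + 16 = 68 minutes = 1 hour and 8 minutes
Adding 6 hours: 6 + 6 + 1 (carry) = 13 - 12 = 1
Final time: 1:08

Final answer: 1:08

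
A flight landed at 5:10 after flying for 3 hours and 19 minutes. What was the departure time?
Starting time: 5:10 = 310 total minutes past 12:00
Subtracting: 3 hours and 19 minutes = 199 minutes
310 - 199 = 111 minutes
= 1 hour and 51 minutes past 12:00 = 1:51

Final answer: 1:51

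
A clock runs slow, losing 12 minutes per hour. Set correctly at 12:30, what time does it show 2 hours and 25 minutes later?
For every 60 true minutes, the faulty clock advances 60 - 12 = 48 minutes.
True elapsed: 2 hours and 25 minutes = 145 minutes.
Faulty clock advances: 145 x 48/60 = 116 minutes (drift: 29 minutes behind).
Shown time: 12:30 + 116 minutes = 2:26.

Final answer: 2:26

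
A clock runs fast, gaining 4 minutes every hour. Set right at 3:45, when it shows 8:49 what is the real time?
For every 60 true minutes, the faulty clock advances 64 minutes, so 1 faulty-clock minute corresponds to 60/64 true minutes.
From 3:45 to 8:49 on the faulty dial is 304 minutes.
True elapsed: 304 x 60/64 = 285 minutes = 4 hours and 45 minutes.
True time: 3:45 + 4 hours and 45 minutes = 8:30.

Final answer: 8:30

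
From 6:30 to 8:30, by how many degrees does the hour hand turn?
The hour hand moves 0.5 degrees per minute.
Time elapsed: 8:30 - 6:30 = 120 minutes
Angular displacement: 120 x 0.5 = 60 degrees

Final answer: 60 degrees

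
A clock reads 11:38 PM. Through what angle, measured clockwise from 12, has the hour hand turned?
The hour hand moves 30 degrees per hour and 0.5 degrees per minute.
At 11:38: (11) x 30 + 38 x 0.5 = 330 + 19 = 349 degrees

Final answer: 349 degrees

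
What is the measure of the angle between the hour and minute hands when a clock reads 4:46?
Hour hand position: 4 x 30 + 46 x 0.5 = 143 degrees
Minute hand position: 46 x 6 = 276 degrees
Difference: |143 - 276| = 133 degrees
The angle between the hands is 133 degrees

Final answer: 133 degrees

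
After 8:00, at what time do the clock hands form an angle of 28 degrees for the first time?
At t minutes past 8:00, the hour hand is at 30 x 8 + 0.5t degrees and the minute hand is at 6t degrees.
The smaller angle between them is 28 degrees when |30H - 5.5t| = 28 or |30H - 5.5t| = 332.
With H = 8, solve 30 x 8 - 5.5t = +/- target for each target:
  t = (30 x 8 - 28) / 5.5 = 38.55
  t = (30 x 8 + 28) / 5.5 = 48.73
  t = (30 x 8 - 332) / 5.5 = -16.73 (outside (0, 60))
  t = (30 x 8 + 332) / 5.5 = 104 (outside (0, 60))
Valid solutions in (0, 60): {38.55, 48.73} minutes.
The first occurrence is t = 38.55 minutes.
The hands form a 28-degree angle at 38.55 minutes past 8:00.

Final answer: 38.55 minutes past 8:00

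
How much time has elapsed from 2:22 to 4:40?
From 2:22 to 4:40:
(4 x 60 + 40) - (2 x 60 + 22) = 280 - 142 = 138 minutes
= 2 hours and 18 minutes

Final answer: 2 hours and 18 minutes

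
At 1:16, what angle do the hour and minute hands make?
Hour hand position: 1 x 30 + 16 x 0.5 = 38 degrees
Minute hand position: 16 x 6 = 96 degrees
Difference: |38 - 96| = 58 degrees
The angle between the hands is 58 degrees

Final answer: 58 degrees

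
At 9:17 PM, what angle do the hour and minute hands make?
Hour hand position: 9 x 30 + 17 x 0.5 = 278.5 degrees
Minute hand position: 17 x 6 = 102 degrees
Difference: |278.5 - 102| = 176.5 degrees
The angle between the hands is 176.5 degrees

Final answer: 176.5 degrees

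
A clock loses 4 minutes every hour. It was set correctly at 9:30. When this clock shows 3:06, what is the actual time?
For every 60 true minutes, the faulty clock advances 56 minutes, so 1 faulty-clock minute corresponds to 60/56 true minutes.
From 9:30 to 3:06 on the faulty dial is 336 minutes.
True elapsed: 336 x 60/56 = 360 minutes = 6 hours.
True time: 9:30 + 6 hours = 3:30.

Final answer: 3:30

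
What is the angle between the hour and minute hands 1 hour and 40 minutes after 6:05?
First find the time 1 hour and 40 minutes after 6:05.
Total minutes: 6 x 60 + 5 + 1 x 60 + 40 = 465.
465 mod 720 = 465 minutes = 7:45.
Now compute the angle at 7:45:
Hour hand: 7 x 30 + 45 x 0.5 = 232.5 degrees
Minute hand: 45 x 6 = 270 degrees
Difference: |232.5 - 270| = 37.5 degrees
The angle is 37.5 degrees

Final answer: 37.5 degrees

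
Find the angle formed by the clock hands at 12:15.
Hour hand position: 0 x 30 + 15 x 0.5 = 7.5 degrees
Minute hand position: 15 x 6 = 90 degrees
Difference: |7.5 - 90| = 82.5 degrees
The angle between the hands is 82.5 degrees

Final answer: 82.5 degrees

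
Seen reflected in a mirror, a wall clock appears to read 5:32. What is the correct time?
Reflection across the vertical (12-6) axis maps a hand at angle A degrees to (360 - A) degrees, which sends a reading of T minutes past 12:00 to (720 - T) minutes past 12:00.
Mirror reads 5:32 = 332 minutes past 12:00.
Actual time: (720 - 332) mod 720 = 388 minutes = 6:28.

Final answer: 6:28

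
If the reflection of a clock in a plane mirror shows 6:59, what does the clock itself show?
Reflection across the vertical (12-6) axis maps a hand at angle A degrees to (360 - A) degrees, which sends a reading of T minutes past 12:00 to (720 - T) minutes past 12:00.
Mirror reads 6:59 = 419 minutes past 12:00.
Actual time: (720 - 419) mod 720 = 301 minutes = 5:01.

Final answer: 5:01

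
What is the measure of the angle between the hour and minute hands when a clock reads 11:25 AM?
Hour hand position: 11 x 30 + 25 x 0.5 = 342.5 degrees
Minute hand position: 25 x 6 = 150 degrees
Difference: |342.5 - 150| = 192.5 degrees
Since 192.5 > 180, the smaller angle is 360 - 192.5 = 167.5 degrees

Final answer: 167.5 degrees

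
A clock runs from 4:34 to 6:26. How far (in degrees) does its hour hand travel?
The hour hand moves 0.5 degrees per minute.
Time elapsed: 6:26 - 4:34 = 112 minutes
Angular displacement: 112 x 0.5 = 56 degrees

Final answer: 56 degrees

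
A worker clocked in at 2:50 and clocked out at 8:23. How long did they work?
From 2:50 to 8:23:
(8 x 60 + 23) - (2 x 60 + 50) = 503 - 170 = 333 minutes
= 5 hours and 33 minutes

Final answer: 5 hours and 33 minutes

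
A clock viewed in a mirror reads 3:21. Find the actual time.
Reflection across the vertical (12-6) axis maps a hand at angle A degrees to (360 - A) degrees, which sends a reading of T minutes past 12:00 to (720 - T) minutes past 12:00.
Mirror reads 3:21 = 201 minutes past 12:00.
Actual time: (720 - 201) mod 720 = 519 minutes = 8:39.

Final answer: 8:39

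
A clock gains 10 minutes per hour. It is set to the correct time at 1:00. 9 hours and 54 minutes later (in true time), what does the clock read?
For every 60 true minutes, the faulty clock advances 60 + 10 = 70 minutes.
True elapsed: 9 hours and 54 minutes = 594 minutes.
Faulty clock advances: 594 x 70/60 = 693 minutes (drift: 99 minutes ahead).
Shown time: 1:00 + 693 minutes = 12:33.

Final answer: 12:33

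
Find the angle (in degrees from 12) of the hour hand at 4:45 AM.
The hour hand moves 30 degrees per hour and 0.5 degrees per minute.
At 4:45: (4) x 30 + 45 x 0.5 = 120 + 22.5 = 142.5 degrees

Final answer: 142.5 degrees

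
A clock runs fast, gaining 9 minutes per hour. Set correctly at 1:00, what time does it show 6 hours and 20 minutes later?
For every 60 true minutes, the faulty clock advances 60 + 9 = 69 minutes.
True elapsed: 6 hours and 20 minutes = 380 minutes.
Faulty clock advances: 380 x 69/60 = 437 minutes (drift: 57 minutes ahead).
Shown time: 1:00 + 437 minutes = 8:17.

Final answer: 8:17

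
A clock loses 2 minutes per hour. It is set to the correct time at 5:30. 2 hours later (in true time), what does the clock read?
For every 60 true minutes, the faulty clock advances 60 - 2 = 58 minutes.
True elapsed: 2 hours = 120 minutes.
Faulty clock advances: 120 x 58/60 = 116 minutes (drift: 4 minutes behind).
Shown time: 5:30 + 116 minutes = 7:26.

Final answer: 7:26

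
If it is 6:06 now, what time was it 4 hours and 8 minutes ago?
Starting time: 6:06 = 366 total minutes past 12:00
Subtracting: 4 hours and 8 minutes = 248 minutes
366 - 248 = 118 minutes
= 1 hour and 58 minutes past 12:00 = 1:58

Final answer: 1:58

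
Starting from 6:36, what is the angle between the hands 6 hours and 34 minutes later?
First find the time 6 hours and 34 minutes after 6:36.
Total minutes: 6 x 60 + 36 + 6 x 60 + 34 = 790.
790 mod 720 = 70 minutes = 1:10.
Now compute the angle at 1:10:
Hour hand: 1 x 30 + 10 x 0.5 = 35 degrees
Minute hand: 10 x 6 = 60 degrees
Difference: |35 - 60| = 25 degrees
The angle is 25 degrees

Final answer: 25 degrees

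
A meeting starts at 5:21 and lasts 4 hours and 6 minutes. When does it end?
Starting time: 5:21
Adding 6 minutes to 21 minutes: 21 + 6 = 27 minutes
Adding 4 hours: 5 + 4 = 9
Final time: 9:27

Final answer: 9:27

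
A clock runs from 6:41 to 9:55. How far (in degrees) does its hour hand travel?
The hour hand moves 0.5 degrees per minute.
Time elapsed: 9:55 - 6:41 = 194 minutes
Angular displacement: 194 x 0.5 = 97 degrees

Final answer: 97 degrees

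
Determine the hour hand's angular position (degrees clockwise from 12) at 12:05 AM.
The hour hand moves 30 degrees per hour and 0.5 degrees per minute.
At 12:05: (0) x 30 + 5 x 0.5 = 0 + 2.5 = 2.5 degrees

Final answer: 2.5 degrees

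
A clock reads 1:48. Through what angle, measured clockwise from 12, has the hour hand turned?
The hour hand moves 30 degrees per hour and 0.5 degrees per minute.
At 1:48: (1) x 30 + 48 x 0.5 = 30 + 24 = 54 degrees

Final answer: 54 degrees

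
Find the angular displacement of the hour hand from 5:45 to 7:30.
The hour hand moves 0.5 degrees per minute.
Time elapsed: 7:30 - 5:45 = 105 minutes
Angular displacement: 105 x 0.5 = 52.5 degrees

Final answer: 52.5 degrees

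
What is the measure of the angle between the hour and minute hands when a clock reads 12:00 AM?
Hour hand position: 0 x 30 + 0 x 0.5 = 0 degrees
Minute hand position: 0 x 6 = 0 degrees
Difference: |0 - 0| = 0 degrees
The angle between the hands is 0 degrees

Final answer: 0 degrees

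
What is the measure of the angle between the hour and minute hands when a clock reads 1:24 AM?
Hour hand position: 1 x 30 + 24 x 0.5 = 42 degrees
Minute hand position: 24 x 6 = 144 degrees
Difference: |42 - 144| = 102 degrees
The angle between the hands is 102 degrees

Final answer: 102 degrees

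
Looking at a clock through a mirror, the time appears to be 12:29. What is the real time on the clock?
Reflection across the vertical (12-6) axis maps a hand at angle A degrees to (360 - A) degrees, which sends a reading of T minutes past 12:00 to (720 - T) minutes past 12:00.
Mirror reads 12:29 = 29 minutes past 12:00.
Actual time: (720 - 29) mod 720 = 691 minutes = 11:31.

Final answer: 11:31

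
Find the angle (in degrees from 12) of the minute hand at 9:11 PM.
The minute hand moves 6 degrees per minute.
At 9:11: 11 x 6 = 66 degrees

Final answer: 66 degrees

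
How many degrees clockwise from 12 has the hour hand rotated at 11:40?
The hour hand moves 30 degrees per hour and 0.5 degrees per minute.
At 11:40: (11) x 30 + 40 x 0.5 = 330 + 20 = 350 degrees

Final answer: 350 degrees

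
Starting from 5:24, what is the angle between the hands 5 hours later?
First find the time 5 hours after 5:24.
Total minutes: 5 x 60 + 24 + 5 x 60 + 0 = 624.
624 mod 720 = 624 minutes = 10:24.
Now compute the angle at 10:24:
Hour hand: 10 x 30 + 24 x 0.5 = 312 degrees
Minute hand: 24 x 6 = 144 degrees
Difference: |312 - 144| = 168 degrees
The angle is 168 degrees

Final answer: 168 degrees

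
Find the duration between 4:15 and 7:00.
From 4:15 to 7:00:
(7 x 60 + 0) - (4 x 60 + 15) = 420 - 255 = 165 minutes
= 2 hours and 45 minutes

Final answer: 2 hours and 45 minutes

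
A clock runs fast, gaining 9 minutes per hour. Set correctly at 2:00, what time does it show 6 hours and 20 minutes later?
For every 60 true minutes, the faulty clock advances 60 + 9 = 69 minutes.
True elapsed: 6 hours and 20 minutes = 380 minutes.
Faulty clock advances: 380 x 69/60 = 437 minutes (drift: 57 minutes ahead).
Shown time: 2:00 + 437 minutes = 9:17.

Final answer: 9:17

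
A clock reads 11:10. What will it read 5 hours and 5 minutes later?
Starting time: 11:10
Adding 5 minutes to 10 minutes: 10 + 5 = 15 minutes
Adding 5 hours: 11 + 5 = 16 - 12 = 4
Final time: 4:15

Final answer: 4:15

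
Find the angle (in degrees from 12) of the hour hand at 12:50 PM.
The hour hand moves 30 degrees per hour and 0.5 degrees per minute.
At 12:50: (0) x 30 + 50 x 0.5 = 0 + 25 = 25 degrees

Final answer: 25 degrees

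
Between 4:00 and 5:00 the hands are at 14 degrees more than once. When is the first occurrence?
At t minutes past 4:00, the hour hand is at 30 x 4 + 0.5t degrees and the minute hand is at 6t degrees.
The smaller angle between them is 14 degrees when |30H - 5.5t| = 14 or |30H - 5.5t| = 346.
With H = 4, solve 30 x 4 - 5.5t = +/- target for each target:
  t = (30 x 4 - 14) / 5.5 = 19.27
  t = (30 x 4 + 14) / 5.5 = 24.36
  t = (30 x 4 - 346) / 5.5 = -41.09 (outside (0, 60))
  t = (30 x 4 + 346) / 5.5 = 84.73 (outside (0, 60))
Valid solutions in (0, 60): {19.27, 24.36} minutes.
The first occurrence is t = 19.27 minutes.
The hands form a 14-degree angle at 19.27 minutes past 4:00.

Final answer: 19.27 minutes past 4:00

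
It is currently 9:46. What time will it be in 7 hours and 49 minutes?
Starting time: 9:46
Adding 49 minutes to 46 minutes: 46 + 49 = 95 minutes = 1 hour and 35 minutes
Adding 7 hours: 9 + 7 + 1 (carry) = 17 - 12 = 5
Final time: 5:35

Final answer: 5:35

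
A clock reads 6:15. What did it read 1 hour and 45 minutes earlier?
Starting time: 6:15 = 375 total minutes past 12:00
Subtracting: 1 hour and 45 minutes = 105 minutes
375 - 105 = 270 minutes
= 4 hours and 30 minutes past 12:00 = 4:30

Final answer: 4:30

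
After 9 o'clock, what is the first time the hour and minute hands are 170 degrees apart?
At t minutes past 9:00, the hour hand is at 30 x 9 + 0.5t degrees and the minute hand is at 6t degrees.
The smaller angle between them is 170 degrees when |30H - 5.5t| = 170 or |30H - 5.5t| = 190.
With H = 9, solve 30 x 9 - 5.5t = +/- target for each target:
  t = (30 x 9 - 170) / 5.5 = 18.18
  t = (30 x 9 + 170) / 5.5 = 80 (outside (0, 60))
  t = (30 x 9 - 190) / 5.5 = 14.55
  t = (30 x 9 + 190) / 5.5 = 83.64 (outside (0, 60))
Valid solutions in (0, 60): {14.55, 18.18} minutes.
The first occurrence is t = 14.55 minutes.
The hands form a 170-degree angle at 14.55 minutes past 9:00.

Final answer: 14.55 minutes past 9:00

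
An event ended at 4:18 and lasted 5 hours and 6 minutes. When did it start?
Starting time: 4:18 = 258 total minutes past 12:00
Subtracting: 5 hours and 6 minutes = 306 minutes
258 - 306 = -48 (negative, add 12 hours = 720) = 672 minutes
= 11 hours and 12 minutes past 12:00 = 11:12

Final answer: 11:12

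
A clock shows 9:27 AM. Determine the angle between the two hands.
Hour hand position: 9 x 30 + 27 x 0.5 = 283.5 degrees
Minute hand position: 27 x 6 = 162 degrees
Difference: |283.5 - 162| = 121.5 degrees
The angle between the hands is 121.5 degrees

Final answer: 121.5 degrees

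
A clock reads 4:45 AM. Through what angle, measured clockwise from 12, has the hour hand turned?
The hour hand moves 30 degrees per hour and 0.5 degrees per minute.
At 4:45: (4) x 30 + 45 x 0.5 = 120 + 22.5 = 142.5 degrees

Final answer: 142.5 degrees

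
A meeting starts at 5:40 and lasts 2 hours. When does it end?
Starting time: 5:40
Adding 0 minutes to 40 minutes: 40 + 0 = 40 minutes
Adding 2 hours: 5 + 2 = 7
Final time: 7:40

Final answer: 7:40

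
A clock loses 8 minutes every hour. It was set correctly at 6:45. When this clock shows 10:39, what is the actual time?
For every 60 true minutes, the faulty clock advances 52 minutes, so 1 faulty-clock minute corresponds to 60/52 true minutes.
From 6:45 to 10:39 on the faulty dial is 234 minutes.
True elapsed: 234 x 60/52 = 270 minutes = 4 hours and 30 minutes.
True time: 6:45 + 4 hours and 30 minutes = 11:15.

Final answer: 11:15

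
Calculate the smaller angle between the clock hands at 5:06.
Hour hand position: 5 x 30 + 6 x 0.5 = 153 degrees
Minute hand position: 6 x 6 = 36 degrees
Difference: |153 - 36| = 117 degrees
The angle between the hands is 117 degrees

Final answer: 117 degrees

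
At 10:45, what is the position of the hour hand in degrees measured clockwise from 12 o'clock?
The hour hand moves 30 degrees per hour and 0.5 degrees per minute.
At 10:45: (10) x 30 + 45 x 0.5 = 300 + 22.5 = 322.5 degrees

Final answer: 322.5 degrees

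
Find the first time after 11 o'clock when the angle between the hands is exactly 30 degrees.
At t minutes past 11:00, the hour hand is at 30 x 11 + 0.5t degrees and the minute hand is at 6t degrees.
The smaller angle between them is 30 degrees when |30H - 5.5t| = 30 or |30H - 5.5t| = 330.
With H = 11, solve 30 x 11 - 5.5t = +/- target for each target:
  t = (30 x 11 - 30) / 5.5 = 54.55
  t = (30 x 11 + 30) / 5.5 = 65.45 (outside (0, 60))
  t = (30 x 11 - 330) / 5.5 = 0 (outside (0, 60))
  t = (30 x 11 + 330) / 5.5 = 120 (outside (0, 60))
Valid solutions in (0, 60): {54.55} minutes.
The first occurrence is t = 54.55 minutes.
The hands form a 30-degree angle at 54.55 minutes past 11:00.

Final answer: 54.55 minutes past 11:00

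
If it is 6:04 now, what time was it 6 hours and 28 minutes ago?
Starting time: 6:04 = 364 total minutes past 12:00
Subtracting: 6 hours and 28 minutes = 388 minutes
364 - 388 = -24 (negative, add 12 hours = 720) = 696 minutes
= 11 hours and 36 minutes past 12:00 = 11:36

Final answer: 11:36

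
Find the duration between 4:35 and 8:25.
From 4:35 to 8:25:
(8 x 60 + 25) - (4 x 60 + 35) = 505 - 275 = 230 minutes
= 3 hours and 50 minutes

Final answer: 3 hours and 50 minutes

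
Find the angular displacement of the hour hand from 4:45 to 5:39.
The hour hand moves 0.5 degrees per minute.
Time elapsed: 5:39 - 4:45 = 54 minutes
Angular displacement: 54 x 0.5 = 27 degrees

Final answer: 27 degrees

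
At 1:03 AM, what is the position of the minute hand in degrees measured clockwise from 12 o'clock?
The minute hand moves 6 degrees per minute.
At 1:03: 3 x 6 = 18 degrees

Final answer: 18 degrees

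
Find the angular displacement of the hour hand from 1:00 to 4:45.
The hour hand moves 0.5 degrees per minute.
Time elapsed: 4:45 - 1:00 = 225 minutes
Angular displacement: 225 x 0.5 = 112.5 degrees

Final answer: 112.5 degrees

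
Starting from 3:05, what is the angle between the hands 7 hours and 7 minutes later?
First find the time 7 hours and 7 minutes after 3:05.
Total minutes: 3 x 60 + 5 + 7 x 60 + 7 = 612.
612 mod 720 = 612 minutes = 10:12.
Now compute the angle at 10:12:
Hour hand: 10 x 30 + 12 x 0.5 = 306 degrees
Minute hand: 12 x 6 = 72 degrees
Difference: |306 - 72| = 234 degrees
Smaller angle: 360 - 234 = 126 degrees

Final answer: 126 degrees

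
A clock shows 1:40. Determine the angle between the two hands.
Hour hand position: 1 x 30 + 40 x 0.5 = 50 degrees
Minute hand position: 40 x 6 = 240 degrees
Difference: |50 - 240| = 190 degrees
Since 190 > 180, the smaller angle is 360 - 190 = 170 degrees

Final answer: 170 degrees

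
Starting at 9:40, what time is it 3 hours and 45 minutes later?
Starting time: 9:40
Adding 45 minutes to 40 minutes: 40 + 45 = 85 minutes = 1 hour and 25 minutes
Adding 3 hours: 9 + 3 + 1 (carry) = 13 - 12 = 1
Final time: 1:25

Final answer: 1:25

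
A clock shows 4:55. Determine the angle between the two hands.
Hour hand position: 4 x 30 + 55 x 0.5 = 147.5 degrees
Minute hand position: 55 x 6 = 330 degrees
Difference: |147.5 - 330| = 182.5 degrees
Since 182.5 > 180, the smaller angle is 360 - 182.5 = 177.5 degrees

Final answer: 177.5 degrees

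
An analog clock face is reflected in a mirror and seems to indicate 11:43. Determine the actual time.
Reflection across the vertical (12-6) axis maps a hand at angle A degrees to (360 - A) degrees, which sends a reading of T minutes past 12:00 to (720 - T) minutes past 12:00.
Mirror reads 11:43 = 703 minutes past 12:00.
Actual time: (720 - 703) mod 720 = 17 minutes = 12:17.

Final answer: 12:17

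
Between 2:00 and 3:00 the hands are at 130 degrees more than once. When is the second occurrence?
At t minutes past 2:00, the hour hand is at 30 x 2 + 0.5t degrees and the minute hand is at 6t degrees.
The smaller angle between them is 130 degrees when |30H - 5.5t| = 130 or |30H - 5.5t| = 230.
With H = 2, solve 30 x 2 - 5.5t = +/- target for each target:
  t = (30 x 2 - 130) / 5.5 = -12.73 (outside (0, 60))
  t = (30 x 2 + 130) / 5.5 = 34.55
  t = (30 x 2 - 230) / 5.5 = -30.91 (outside (0, 60))
  t = (30 x 2 + 230) / 5.5 = 52.73
Valid solutions in (0, 60): {34.55, 52.73} minutes.
The second occurrence is t = 52.73 minutes.
The hands form a 130-degree angle at 52.73 minutes past 2:00.

Final answer: 52.73 minutes past 2:00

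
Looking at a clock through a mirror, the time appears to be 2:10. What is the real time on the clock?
Reflection across the vertical (12-6) axis maps a hand at angle A degrees to (360 - A) degrees, which sends a reading of T minutes past 12:00 to (720 - T) minutes past 12:00.
Mirror reads 2:10 = 130 minutes past 12:00.
Actual time: (720 - 130) mod 720 = 590 minutes = 9:50.

Final answer: 9:50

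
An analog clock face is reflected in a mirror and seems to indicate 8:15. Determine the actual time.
Reflection across the vertical (12-6) axis maps a hand at angle A degrees to (360 - A) degrees, which sends a reading of T minutes past 12:00 to (720 - T) minutes past 12:00.
Mirror reads 8:15 = 495 minutes past 12:00.
Actual time: (720 - 495) mod 720 = 225 minutes = 3:45.

Final answer: 3:45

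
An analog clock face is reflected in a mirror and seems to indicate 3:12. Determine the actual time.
Reflection across the vertical (12-6) axis maps a hand at angle A degrees to (360 - A) degrees, which sends a reading of T minutes past 12:00 to (720 - T) minutes past 12:00.
Mirror reads 3:12 = 192 minutes past 12:00.
Actual time: (720 - 192) mod 720 = 528 minutes = 8:48.

Final answer: 8:48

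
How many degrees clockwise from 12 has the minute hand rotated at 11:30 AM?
The minute hand moves 6 degrees per minute.
At 11:30: 30 x 6 = 180 degrees

Final answer: 180 degrees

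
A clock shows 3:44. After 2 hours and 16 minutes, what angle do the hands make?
First find the time 2 hours and 16 minutes after 3:44.
Total minutes: 3 x 60 + 44 + 2 x 60 + 16 = 360.
360 mod 720 = 360 minutes = 6:00.
Now compute the angle at 6:00:
Hour hand: 6 x 30 + 0 x 0.5 = 180 degrees
Minute hand: 0 x 6 = 0 degrees
Difference: |180 - 0| = 180 degrees
The angle is 180 degrees

Final answer: 180 degrees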